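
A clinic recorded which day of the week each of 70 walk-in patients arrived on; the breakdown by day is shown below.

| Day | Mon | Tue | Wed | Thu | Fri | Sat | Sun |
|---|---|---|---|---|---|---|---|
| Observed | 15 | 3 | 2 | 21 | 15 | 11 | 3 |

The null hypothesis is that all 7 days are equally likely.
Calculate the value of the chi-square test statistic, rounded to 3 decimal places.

Under H₀ each category has probability 1/7, so each expected count is 70/7 = 10.
cat         O        E   (O−E)²/E
Mon        15       10     2.5000
Tue         3       10     4.9000
Wed         2       10     6.4000
Thu        21       10    12.1000
Fri        15       10     2.5000
Sat        11       10     0.1000
Sun         3       10     4.9000
Sum = 33.400

33.400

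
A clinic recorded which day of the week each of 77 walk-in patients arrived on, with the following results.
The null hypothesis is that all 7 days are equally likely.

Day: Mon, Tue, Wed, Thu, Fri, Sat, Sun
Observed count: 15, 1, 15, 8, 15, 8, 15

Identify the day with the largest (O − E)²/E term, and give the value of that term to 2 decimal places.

Expected count for each of the 7 categories: 77/7 = 11.
χ² = (15−11)²/11 + (1−11)²/11 + (15−11)²/11 + (8−11)²/11 + (15−11)²/11 + (8−11)²/11 + (15−11)²/11
   = 1.455 + 9.091 + 1.455 + 0.818 + 1.455 + 0.818 + 1.455
The largest term is for Tue: 9.09.

Tue, 9.09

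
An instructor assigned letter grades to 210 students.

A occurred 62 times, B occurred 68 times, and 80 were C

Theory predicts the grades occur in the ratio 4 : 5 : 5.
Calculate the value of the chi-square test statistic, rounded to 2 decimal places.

1.05

Ratio total = 14. Expected counts: 210×4/14 = 60, 210×5/14 = 75, 210×5/14 = 75.
A: (62 − 60)²/60 = 4/60 = 0.067
B: (68 − 75)²/75 = 49/75 = 0.653
C: (80 − 75)²/75 = 25/75 = 0.333
Sum = 1.05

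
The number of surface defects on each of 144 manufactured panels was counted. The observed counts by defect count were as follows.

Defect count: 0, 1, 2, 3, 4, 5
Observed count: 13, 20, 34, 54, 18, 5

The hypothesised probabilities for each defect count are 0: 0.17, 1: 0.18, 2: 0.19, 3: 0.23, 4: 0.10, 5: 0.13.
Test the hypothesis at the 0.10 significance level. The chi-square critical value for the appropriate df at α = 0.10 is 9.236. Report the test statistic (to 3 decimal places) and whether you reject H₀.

Expected counts E_i = n·p_i: 144×0.17 = 24.48, 144×0.18 = 25.92, 144×0.19 = 27.36, 144×0.23 = 33.12, 144×0.10 = 14.4, 144×0.13 = 18.72.
cat         O        E   (O−E)²/E
0          13    24.48     5.3836
1          20    25.92     1.3521
2          34    27.36     1.6115
3          54    33.12    13.1635
4          18     14.4     0.9000
5           5    18.72    10.0555
Sum = 32.466
df = 5. Since 32.466 > 9.236, we reject H₀.

32.466; reject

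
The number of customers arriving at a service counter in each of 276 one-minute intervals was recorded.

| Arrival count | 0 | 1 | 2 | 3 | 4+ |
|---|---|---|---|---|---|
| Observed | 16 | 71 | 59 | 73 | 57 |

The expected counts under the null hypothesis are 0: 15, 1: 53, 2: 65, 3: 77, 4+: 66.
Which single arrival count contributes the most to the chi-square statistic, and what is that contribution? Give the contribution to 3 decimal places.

χ² = (16−15)²/15 + (71−53)²/53 + (59−65)²/65 + (73−77)²/77 + (57−66)²/66
   = 0.0667 + 6.1132 + 0.5538 + 0.2078 + 1.2273
The largest term is for 1: 6.113.

1, 6.113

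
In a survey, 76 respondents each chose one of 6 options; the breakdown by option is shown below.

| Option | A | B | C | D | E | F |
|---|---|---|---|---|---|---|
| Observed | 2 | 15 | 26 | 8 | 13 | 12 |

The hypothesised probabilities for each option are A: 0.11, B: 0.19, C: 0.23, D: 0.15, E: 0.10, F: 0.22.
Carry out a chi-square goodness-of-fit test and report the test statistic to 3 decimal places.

Expected counts E_i = n·p_i: 76×0.11 = 8.36, 76×0.19 = 14.44, 76×0.23 = 17.48, 76×0.15 = 11.4, 76×0.10 = 7.6, 76×0.22 = 16.72.
cat         O        E   (O−E)²/E
A           2     8.36     4.8385
B          15    14.44     0.0217
C          26    17.48     4.1528
D           8     11.4     1.0140
E          13      7.6     3.8368
F          12    16.72     1.3324
Sum = 15.196

15.196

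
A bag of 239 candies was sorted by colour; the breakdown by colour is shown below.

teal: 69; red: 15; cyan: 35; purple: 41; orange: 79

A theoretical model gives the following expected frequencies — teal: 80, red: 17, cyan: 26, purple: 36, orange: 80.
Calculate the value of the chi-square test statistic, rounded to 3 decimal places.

5.570

χ² = (69−80)²/80 + (15−17)²/17 + (35−26)²/26 + (41−36)²/36 + (79−80)²/80
   = 1.5125 + 0.2353 + 3.1154 + 0.6944 + 0.0125
Sum = 5.570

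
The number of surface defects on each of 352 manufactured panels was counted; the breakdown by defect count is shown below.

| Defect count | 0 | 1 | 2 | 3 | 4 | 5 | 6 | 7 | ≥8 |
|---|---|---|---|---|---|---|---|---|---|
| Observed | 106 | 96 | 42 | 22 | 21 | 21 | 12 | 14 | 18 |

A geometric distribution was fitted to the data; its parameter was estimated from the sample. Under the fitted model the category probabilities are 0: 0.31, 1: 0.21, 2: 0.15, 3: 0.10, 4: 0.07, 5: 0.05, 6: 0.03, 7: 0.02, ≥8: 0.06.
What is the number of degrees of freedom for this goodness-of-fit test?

There are k = 9 categories and 1 parameter estimated from the data, so df = 9 − 1 − 1 = 7.

7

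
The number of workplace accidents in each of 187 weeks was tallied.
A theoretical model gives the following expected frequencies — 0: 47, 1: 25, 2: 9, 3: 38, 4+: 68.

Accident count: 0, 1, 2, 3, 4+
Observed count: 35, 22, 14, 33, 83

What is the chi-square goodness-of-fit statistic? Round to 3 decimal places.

cat         O        E   (O−E)²/E
0          35       47     3.0638
1          22       25     0.3600
2          14        9     2.7778
3          33       38     0.6579
4+         83       68     3.3088
Sum = 10.168

10.168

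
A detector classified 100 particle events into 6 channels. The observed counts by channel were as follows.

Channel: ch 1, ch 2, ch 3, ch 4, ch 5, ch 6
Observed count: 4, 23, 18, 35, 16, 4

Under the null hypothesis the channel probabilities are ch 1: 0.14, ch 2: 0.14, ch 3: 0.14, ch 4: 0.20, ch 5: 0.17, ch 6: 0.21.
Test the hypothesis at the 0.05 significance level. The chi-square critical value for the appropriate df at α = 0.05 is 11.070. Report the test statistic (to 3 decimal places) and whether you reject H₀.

39.142; reject

Expected counts E_i = n·p_i: 100×0.14 = 14, 100×0.14 = 14, 100×0.14 = 14, 100×0.20 = 20, 100×0.17 = 17, 100×0.21 = 21.
χ² = (4−14)²/14 + (23−14)²/14 + (18−14)²/14 + (35−20)²/20 + (16−17)²/17 + (4−21)²/21
   = 7.1429 + 5.7857 + 1.1429 + 11.2500 + 0.0588 + 13.7619
Sum = 39.142
df = 5. Since 39.142 > 11.070, we reject H₀.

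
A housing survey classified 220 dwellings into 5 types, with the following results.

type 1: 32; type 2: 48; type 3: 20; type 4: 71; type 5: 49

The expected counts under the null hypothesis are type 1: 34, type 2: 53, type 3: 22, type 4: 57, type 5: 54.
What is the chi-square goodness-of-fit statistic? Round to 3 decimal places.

type 1: (32 − 34)²/34 = 4/34 = 0.1176
type 2: (48 − 53)²/53 = 25/53 = 0.4717
type 3: (20 − 22)²/22 = 4/22 = 0.1818
type 4: (71 − 57)²/57 = 196/57 = 3.4386
type 5: (49 − 54)²/54 = 25/54 = 0.4630
Sum = 4.673

4.673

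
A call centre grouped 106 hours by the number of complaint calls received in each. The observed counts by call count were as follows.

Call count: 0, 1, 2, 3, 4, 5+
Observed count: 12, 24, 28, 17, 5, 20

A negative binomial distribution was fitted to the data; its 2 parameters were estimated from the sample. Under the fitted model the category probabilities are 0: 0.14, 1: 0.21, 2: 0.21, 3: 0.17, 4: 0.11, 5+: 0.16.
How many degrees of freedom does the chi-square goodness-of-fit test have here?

3

There are k = 6 categories and 2 parameters estimated from the data, so df = 6 − 1 − 2 = 3.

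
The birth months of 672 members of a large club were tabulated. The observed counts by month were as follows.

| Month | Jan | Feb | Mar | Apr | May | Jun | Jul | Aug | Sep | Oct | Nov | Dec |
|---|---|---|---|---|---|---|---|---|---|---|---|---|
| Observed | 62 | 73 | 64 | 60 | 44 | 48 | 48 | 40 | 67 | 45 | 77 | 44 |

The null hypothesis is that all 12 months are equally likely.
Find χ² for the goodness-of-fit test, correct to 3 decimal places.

31.429

Under H₀ each category has probability 1/12, so each expected count is 672/12 = 56.
χ² = (62−56)²/56 + (73−56)²/56 + (64−56)²/56 + (60−56)²/56 + (44−56)²/56 + (48−56)²/56 + (48−56)²/56 + (40−56)²/56 + (67−56)²/56 + (45−56)²/56 + (77−56)²/56 + (44−56)²/56
   = 0.6429 + 5.1607 + 1.1429 + 0.2857 + 2.5714 + 1.1429 + 1.1429 + 4.5714 + 2.1607 + 2.1607 + 7.8750 + 2.5714
Sum = 31.429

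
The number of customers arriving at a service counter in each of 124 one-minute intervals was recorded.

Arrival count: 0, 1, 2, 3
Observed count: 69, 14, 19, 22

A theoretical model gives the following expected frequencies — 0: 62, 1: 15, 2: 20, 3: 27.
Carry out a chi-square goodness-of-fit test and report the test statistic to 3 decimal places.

cat         O        E   (O−E)²/E
0          69       62     0.7903
1          14       15     0.0667
2          19       20     0.0500
3          22       27     0.9259
Sum = 1.833

1.833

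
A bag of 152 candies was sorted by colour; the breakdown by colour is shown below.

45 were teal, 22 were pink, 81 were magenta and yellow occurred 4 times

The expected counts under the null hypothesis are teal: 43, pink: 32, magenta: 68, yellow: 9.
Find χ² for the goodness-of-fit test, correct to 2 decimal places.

χ² = (45−43)²/43 + (22−32)²/32 + (81−68)²/68 + (4−9)²/9
   = 0.093 + 3.125 + 2.485 + 2.778
Sum = 8.48

8.48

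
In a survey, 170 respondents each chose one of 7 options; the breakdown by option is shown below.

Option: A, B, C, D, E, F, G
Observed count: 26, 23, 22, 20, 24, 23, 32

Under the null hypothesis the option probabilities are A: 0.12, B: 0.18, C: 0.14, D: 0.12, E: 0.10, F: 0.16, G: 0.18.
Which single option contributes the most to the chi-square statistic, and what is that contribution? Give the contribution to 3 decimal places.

E, 2.882

Expected counts E_i = n·p_i: 170×0.12 = 20.4, 170×0.18 = 30.6, 170×0.14 = 23.8, 170×0.12 = 20.4, 170×0.10 = 17, 170×0.16 = 27.2, 170×0.18 = 30.6.
A: (26 − 20.4)²/20.4 = 31.36/20.4 = 1.5373
B: (23 − 30.6)²/30.6 = 57.76/30.6 = 1.8876
C: (22 − 23.8)²/23.8 = 3.24/23.8 = 0.1361
D: (20 − 20.4)²/20.4 = 0.16/20.4 = 0.0078
E: (24 − 17)²/17 = 49/17 = 2.8824
F: (23 − 27.2)²/27.2 = 17.64/27.2 = 0.6485
G: (32 − 30.6)²/30.6 = 1.96/30.6 = 0.0641
The largest term is for E: 2.882.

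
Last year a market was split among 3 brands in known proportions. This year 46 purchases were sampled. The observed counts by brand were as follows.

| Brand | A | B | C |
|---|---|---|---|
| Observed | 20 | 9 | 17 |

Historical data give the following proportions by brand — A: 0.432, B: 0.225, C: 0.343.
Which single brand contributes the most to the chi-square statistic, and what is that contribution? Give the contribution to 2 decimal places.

B, 0.18

Expected counts E_i = n·p_i: 46×0.432 = 19.872, 46×0.225 = 10.35, 46×0.343 = 15.778.
A: (20 − 19.872)²/19.872 = 0.016384/19.872 = 0.001
B: (9 − 10.35)²/10.35 = 1.8225/10.35 = 0.176
C: (17 − 15.778)²/15.778 = 1.493284/15.778 = 0.095
The largest term is for B: 0.18.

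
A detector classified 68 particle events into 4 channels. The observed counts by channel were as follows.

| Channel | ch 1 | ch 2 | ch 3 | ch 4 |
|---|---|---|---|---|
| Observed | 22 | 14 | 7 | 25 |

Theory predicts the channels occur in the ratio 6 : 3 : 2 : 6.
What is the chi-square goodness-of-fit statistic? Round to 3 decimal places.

Ratio total = 17. Expected counts: 68×6/17 = 24, 68×3/17 = 12, 68×2/17 = 8, 68×6/17 = 24.
ch 1: (22 − 24)²/24 = 4/24 = 0.1667
ch 2: (14 − 12)²/12 = 4/12 = 0.3333
ch 3: (7 − 8)²/8 = 1/8 = 0.1250
ch 4: (25 − 24)²/24 = 1/24 = 0.0417
Sum = 0.667

0.667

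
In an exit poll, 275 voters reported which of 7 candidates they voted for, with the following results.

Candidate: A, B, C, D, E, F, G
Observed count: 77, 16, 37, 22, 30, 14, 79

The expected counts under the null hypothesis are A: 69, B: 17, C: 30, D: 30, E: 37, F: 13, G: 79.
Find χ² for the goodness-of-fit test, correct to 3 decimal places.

A: (77 − 69)²/69 = 64/69 = 0.9275
B: (16 − 17)²/17 = 1/17 = 0.0588
C: (37 − 30)²/30 = 49/30 = 1.6333
D: (22 − 30)²/30 = 64/30 = 2.1333
E: (30 − 37)²/37 = 49/37 = 1.3243
F: (14 − 13)²/13 = 1/13 = 0.0769
G: (79 − 79)²/79 = 0/79 = 0.0000
Sum = 6.154

6.154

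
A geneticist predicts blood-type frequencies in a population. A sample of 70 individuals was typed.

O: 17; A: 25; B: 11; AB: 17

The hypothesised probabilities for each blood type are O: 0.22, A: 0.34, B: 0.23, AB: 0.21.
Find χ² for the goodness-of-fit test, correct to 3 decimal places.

Expected counts E_i = n·p_i: 70×0.22 = 15.4, 70×0.34 = 23.8, 70×0.23 = 16.1, 70×0.21 = 14.7.
cat         O        E   (O−E)²/E
O          17     15.4     0.1662
A          25     23.8     0.0605
B          11     16.1     1.6155
AB         17     14.7     0.3599
Sum = 2.202

2.202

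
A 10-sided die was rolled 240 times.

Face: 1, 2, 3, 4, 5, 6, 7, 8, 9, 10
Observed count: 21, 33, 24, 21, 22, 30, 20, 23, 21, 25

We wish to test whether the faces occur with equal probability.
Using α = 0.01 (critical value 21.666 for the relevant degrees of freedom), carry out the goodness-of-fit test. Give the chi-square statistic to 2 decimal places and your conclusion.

Expected count for each of the 10 categories: 240/10 = 24.
cat         O        E   (O−E)²/E
1          21       24      0.375
2          33       24      3.375
3          24       24      0.000
4          21       24      0.375
5          22       24      0.167
6          30       24      1.500
7          20       24      0.667
8          23       24      0.042
9          21       24      0.375
10         25       24      0.042
Sum = 6.92
df = 9. Since 6.92 < 21.666, we do not reject H₀.

6.92; do not reject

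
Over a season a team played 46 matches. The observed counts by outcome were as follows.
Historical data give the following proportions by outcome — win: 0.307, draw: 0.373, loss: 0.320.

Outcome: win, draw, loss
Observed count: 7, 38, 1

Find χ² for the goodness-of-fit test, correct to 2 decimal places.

Expected counts E_i = n·p_i: 46×0.307 = 14.122, 46×0.373 = 17.158, 46×0.320 = 14.72.
χ² = (7−14.122)²/14.122 + (38−17.158)²/17.158 + (1−14.72)²/14.72
   = 3.592 + 25.317 + 12.788
Sum = 41.70

41.70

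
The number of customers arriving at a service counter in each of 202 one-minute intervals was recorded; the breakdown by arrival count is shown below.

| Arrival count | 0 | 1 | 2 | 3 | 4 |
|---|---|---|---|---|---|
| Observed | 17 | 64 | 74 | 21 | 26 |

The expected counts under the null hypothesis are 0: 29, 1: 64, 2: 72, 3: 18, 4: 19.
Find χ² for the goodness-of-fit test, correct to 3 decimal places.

0: (17 − 29)²/29 = 144/29 = 4.9655
1: (64 − 64)²/64 = 0/64 = 0.0000
2: (74 − 72)²/72 = 4/72 = 0.0556
3: (21 − 18)²/18 = 9/18 = 0.5000
4: (26 − 19)²/19 = 49/19 = 2.5789
Sum = 8.100

8.100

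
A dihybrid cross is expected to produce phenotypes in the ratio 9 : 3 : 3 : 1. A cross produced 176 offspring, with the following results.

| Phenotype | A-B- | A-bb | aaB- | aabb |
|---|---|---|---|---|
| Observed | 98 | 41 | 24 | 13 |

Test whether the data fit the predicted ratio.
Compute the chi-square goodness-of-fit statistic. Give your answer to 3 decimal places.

Ratio total = 16. Expected counts: 176×9/16 = 99, 176×3/16 = 33, 176×3/16 = 33, 176×1/16 = 11.
cat         O        E   (O−E)²/E
A-B-       98       99     0.0101
A-bb       41       33     1.9394
aaB-       24       33     2.4545
aabb       13       11     0.3636
Sum = 4.768

4.768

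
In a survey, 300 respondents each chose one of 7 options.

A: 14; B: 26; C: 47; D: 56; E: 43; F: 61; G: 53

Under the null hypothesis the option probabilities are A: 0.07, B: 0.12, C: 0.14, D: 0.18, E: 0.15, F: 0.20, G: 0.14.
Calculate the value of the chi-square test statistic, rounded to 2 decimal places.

Expected counts E_i = n·p_i: 300×0.07 = 21, 300×0.12 = 36, 300×0.14 = 42, 300×0.18 = 54, 300×0.15 = 45, 300×0.20 = 60, 300×0.14 = 42.
χ² = (14−21)²/21 + (26−36)²/36 + (47−42)²/42 + (56−54)²/54 + (43−45)²/45 + (61−60)²/60 + (53−42)²/42
   = 2.333 + 2.778 + 0.595 + 0.074 + 0.089 + 0.017 + 2.881
Sum = 8.77

8.77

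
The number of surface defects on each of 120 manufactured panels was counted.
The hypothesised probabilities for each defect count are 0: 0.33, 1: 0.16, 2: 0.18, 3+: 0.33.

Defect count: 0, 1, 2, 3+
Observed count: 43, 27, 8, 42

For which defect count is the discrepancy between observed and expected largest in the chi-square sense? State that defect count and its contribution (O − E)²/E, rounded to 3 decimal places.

2, 8.563

Expected counts E_i = n·p_i: 120×0.33 = 39.6, 120×0.16 = 19.2, 120×0.18 = 21.6, 120×0.33 = 39.6.
cat         O        E   (O−E)²/E
0          43     39.6     0.2919
1          27     19.2     3.1688
2           8     21.6     8.5630
3+         42     39.6     0.1455
The largest term is for 2: 8.563.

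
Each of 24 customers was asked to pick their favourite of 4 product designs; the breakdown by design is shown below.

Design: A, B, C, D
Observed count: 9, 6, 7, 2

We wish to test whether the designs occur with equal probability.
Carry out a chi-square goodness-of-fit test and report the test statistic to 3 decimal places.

Under H₀ each category has probability 1/4, so each expected count is 24/4 = 6.
cat         O        E   (O−E)²/E
A           9        6     1.5000
B           6        6     0.0000
C           7        6     0.1667
D           2        6     2.6667
Sum = 4.333

4.333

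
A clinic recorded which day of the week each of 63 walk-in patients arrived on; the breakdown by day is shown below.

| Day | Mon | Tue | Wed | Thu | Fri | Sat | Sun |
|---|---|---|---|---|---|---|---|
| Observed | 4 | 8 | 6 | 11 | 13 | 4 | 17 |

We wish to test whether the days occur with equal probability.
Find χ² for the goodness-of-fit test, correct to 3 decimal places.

Under H₀ each category has probability 1/7, so each expected count is 63/7 = 9.
cat         O        E   (O−E)²/E
Mon         4        9     2.7778
Tue         8        9     0.1111
Wed         6        9     1.0000
Thu        11        9     0.4444
Fri        13        9     1.7778
Sat         4        9     2.7778
Sun        17        9     7.1111
Sum = 16.000

16.000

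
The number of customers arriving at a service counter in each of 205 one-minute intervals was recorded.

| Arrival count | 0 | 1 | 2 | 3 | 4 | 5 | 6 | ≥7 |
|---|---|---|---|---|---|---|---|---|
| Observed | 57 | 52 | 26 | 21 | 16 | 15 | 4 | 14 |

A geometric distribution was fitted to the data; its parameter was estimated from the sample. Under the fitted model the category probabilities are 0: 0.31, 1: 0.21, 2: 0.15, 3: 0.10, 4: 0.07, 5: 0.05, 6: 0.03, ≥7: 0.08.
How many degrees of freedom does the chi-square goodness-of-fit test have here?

6

There are k = 8 categories and 1 parameter estimated from the data, so df = 8 − 1 − 1 = 6.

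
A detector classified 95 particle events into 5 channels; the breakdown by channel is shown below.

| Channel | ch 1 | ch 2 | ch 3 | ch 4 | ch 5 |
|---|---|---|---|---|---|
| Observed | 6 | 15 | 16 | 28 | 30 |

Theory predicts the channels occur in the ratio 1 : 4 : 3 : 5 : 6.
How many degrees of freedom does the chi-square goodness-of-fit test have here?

4

There are k = 5 categories and no parameters were estimated from the data, so df = 5 − 1 = 4.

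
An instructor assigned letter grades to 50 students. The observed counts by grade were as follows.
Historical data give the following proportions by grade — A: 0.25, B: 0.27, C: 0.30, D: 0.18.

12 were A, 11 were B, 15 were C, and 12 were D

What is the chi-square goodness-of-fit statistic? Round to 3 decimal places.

1.483

Expected counts E_i = n·p_i: 50×0.25 = 12.5, 50×0.27 = 13.5, 50×0.30 = 15, 50×0.18 = 9.
cat         O        E   (O−E)²/E
A          12     12.5     0.0200
B          11     13.5     0.4630
C          15       15     0.0000
D          12        9     1.0000
Sum = 1.483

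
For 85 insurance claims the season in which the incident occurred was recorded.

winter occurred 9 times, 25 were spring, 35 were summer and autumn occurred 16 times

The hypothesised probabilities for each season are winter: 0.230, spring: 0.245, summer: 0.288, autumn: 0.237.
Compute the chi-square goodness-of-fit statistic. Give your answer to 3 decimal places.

Expected counts E_i = n·p_i: 85×0.230 = 19.55, 85×0.245 = 20.825, 85×0.288 = 24.48, 85×0.237 = 20.145.
cat         O        E   (O−E)²/E
winter      9    19.55     5.6932
spring     25   20.825     0.8370
summer     35    24.48     4.5208
autumn     16   20.145     0.8529
Sum = 11.904

11.904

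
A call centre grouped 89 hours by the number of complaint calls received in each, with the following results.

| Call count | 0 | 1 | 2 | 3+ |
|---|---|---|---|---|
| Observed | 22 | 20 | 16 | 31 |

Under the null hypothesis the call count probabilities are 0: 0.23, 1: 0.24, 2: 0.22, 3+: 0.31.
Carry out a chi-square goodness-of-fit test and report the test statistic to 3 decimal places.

1.277

Expected counts E_i = n·p_i: 89×0.23 = 20.47, 89×0.24 = 21.36, 89×0.22 = 19.58, 89×0.31 = 27.59.
cat         O        E   (O−E)²/E
0          22    20.47     0.1144
1          20    21.36     0.0866
2          16    19.58     0.6546
3+         31    27.59     0.4215
Sum = 1.277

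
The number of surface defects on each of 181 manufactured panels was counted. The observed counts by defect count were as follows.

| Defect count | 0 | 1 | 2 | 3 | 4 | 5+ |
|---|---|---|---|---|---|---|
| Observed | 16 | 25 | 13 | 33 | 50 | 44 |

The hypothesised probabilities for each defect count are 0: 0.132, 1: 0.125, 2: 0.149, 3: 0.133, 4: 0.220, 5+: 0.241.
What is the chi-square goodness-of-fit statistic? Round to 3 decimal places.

Expected counts E_i = n·p_i: 181×0.132 = 23.892, 181×0.125 = 22.625, 181×0.149 = 26.969, 181×0.133 = 24.073, 181×0.220 = 39.82, 181×0.241 = 43.621.
cat         O        E   (O−E)²/E
0          16   23.892     2.6069
1          25   22.625     0.2493
2          13   26.969     7.2355
3          33   24.073     3.3104
4          50    39.82     2.6025
5+         44   43.621     0.0033
Sum = 16.008

16.008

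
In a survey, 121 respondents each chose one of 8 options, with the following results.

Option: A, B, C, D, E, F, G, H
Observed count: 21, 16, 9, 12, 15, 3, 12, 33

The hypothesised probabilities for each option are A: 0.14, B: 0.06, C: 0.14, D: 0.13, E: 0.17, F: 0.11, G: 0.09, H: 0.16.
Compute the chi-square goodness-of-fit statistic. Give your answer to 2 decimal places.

Expected counts E_i = n·p_i: 121×0.14 = 16.94, 121×0.06 = 7.26, 121×0.14 = 16.94, 121×0.13 = 15.73, 121×0.17 = 20.57, 121×0.11 = 13.31, 121×0.09 = 10.89, 121×0.16 = 19.36.
cat         O        E   (O−E)²/E
A          21    16.94      0.973
B          16     7.26     10.522
C           9    16.94      3.722
D          12    15.73      0.884
E          15    20.57      1.508
F           3    13.31      7.986
G          12    10.89      0.113
H          33    19.36      9.610
Sum = 35.32

35.32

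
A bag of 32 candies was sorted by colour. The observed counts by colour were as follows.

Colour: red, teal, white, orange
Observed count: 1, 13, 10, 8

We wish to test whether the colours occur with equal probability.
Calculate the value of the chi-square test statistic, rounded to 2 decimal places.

9.75

Under H₀ each category has probability 1/4, so each expected count is 32/4 = 8.
red: (1 − 8)²/8 = 49/8 = 6.125
teal: (13 − 8)²/8 = 25/8 = 3.125
white: (10 − 8)²/8 = 4/8 = 0.500
orange: (8 − 8)²/8 = 0/8 = 0.000
Sum = 9.75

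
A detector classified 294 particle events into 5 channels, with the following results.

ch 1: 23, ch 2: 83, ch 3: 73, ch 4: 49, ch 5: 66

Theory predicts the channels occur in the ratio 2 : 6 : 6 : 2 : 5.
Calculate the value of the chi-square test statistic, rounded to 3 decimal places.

Ratio total = 21. Expected counts: 294×2/21 = 28, 294×6/21 = 84, 294×6/21 = 84, 294×2/21 = 28, 294×5/21 = 70.
χ² = (23−28)²/28 + (83−84)²/84 + (73−84)²/84 + (49−28)²/28 + (66−70)²/70
   = 0.8929 + 0.0119 + 1.4405 + 15.7500 + 0.2286
Sum = 18.324

18.324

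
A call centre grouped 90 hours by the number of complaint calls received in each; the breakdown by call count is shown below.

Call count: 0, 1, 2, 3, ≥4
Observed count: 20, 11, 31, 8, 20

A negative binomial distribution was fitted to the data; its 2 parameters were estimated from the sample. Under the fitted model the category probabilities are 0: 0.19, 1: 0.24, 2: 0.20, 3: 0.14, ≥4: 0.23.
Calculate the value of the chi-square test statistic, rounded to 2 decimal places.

16.79

Expected counts E_i = n·p_i: 90×0.19 = 17.1, 90×0.24 = 21.6, 90×0.20 = 18, 90×0.14 = 12.6, 90×0.23 = 20.7.
0: (20 − 17.1)²/17.1 = 8.41/17.1 = 0.492
1: (11 − 21.6)²/21.6 = 112.36/21.6 = 5.202
2: (31 − 18)²/18 = 169/18 = 9.389
3: (8 − 12.6)²/12.6 = 21.16/12.6 = 1.679
≥4: (20 − 20.7)²/20.7 = 0.49/20.7 = 0.024
Sum = 16.79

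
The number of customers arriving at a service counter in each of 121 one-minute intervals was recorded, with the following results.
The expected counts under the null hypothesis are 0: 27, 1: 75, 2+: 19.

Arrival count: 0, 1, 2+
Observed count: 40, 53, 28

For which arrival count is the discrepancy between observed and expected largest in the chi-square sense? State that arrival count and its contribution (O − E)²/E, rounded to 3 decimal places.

1, 6.453

χ² = (40−27)²/27 + (53−75)²/75 + (28−19)²/19
   = 6.2593 + 6.4533 + 4.2632
The largest term is for 1: 6.453.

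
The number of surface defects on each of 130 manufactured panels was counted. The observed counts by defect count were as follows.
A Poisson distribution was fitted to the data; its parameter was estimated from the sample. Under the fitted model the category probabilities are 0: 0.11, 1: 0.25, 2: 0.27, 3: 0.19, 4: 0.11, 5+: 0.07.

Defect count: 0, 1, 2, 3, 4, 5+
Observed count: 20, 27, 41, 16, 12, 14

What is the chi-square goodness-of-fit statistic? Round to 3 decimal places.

Expected counts E_i = n·p_i: 130×0.11 = 14.3, 130×0.25 = 32.5, 130×0.27 = 35.1, 130×0.19 = 24.7, 130×0.11 = 14.3, 130×0.07 = 9.1.
0: (20 − 14.3)²/14.3 = 32.49/14.3 = 2.2720
1: (27 − 32.5)²/32.5 = 30.25/32.5 = 0.9308
2: (41 − 35.1)²/35.1 = 34.81/35.1 = 0.9917
3: (16 − 24.7)²/24.7 = 75.69/24.7 = 3.0644
4: (12 − 14.3)²/14.3 = 5.29/14.3 = 0.3699
5+: (14 − 9.1)²/9.1 = 24.01/9.1 = 2.6385
Sum = 10.267

10.267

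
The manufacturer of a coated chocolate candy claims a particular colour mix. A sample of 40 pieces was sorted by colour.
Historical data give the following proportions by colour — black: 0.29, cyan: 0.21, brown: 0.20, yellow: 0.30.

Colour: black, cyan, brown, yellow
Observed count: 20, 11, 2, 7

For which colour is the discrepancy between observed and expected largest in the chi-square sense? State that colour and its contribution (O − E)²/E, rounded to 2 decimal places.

Expected counts E_i = n·p_i: 40×0.29 = 11.6, 40×0.21 = 8.4, 40×0.20 = 8, 40×0.30 = 12.
black: (20 − 11.6)²/11.6 = 70.56/11.6 = 6.083
cyan: (11 − 8.4)²/8.4 = 6.76/8.4 = 0.805
brown: (2 − 8)²/8 = 36/8 = 4.500
yellow: (7 − 12)²/12 = 25/12 = 2.083
The largest term is for black: 6.08.

black, 6.08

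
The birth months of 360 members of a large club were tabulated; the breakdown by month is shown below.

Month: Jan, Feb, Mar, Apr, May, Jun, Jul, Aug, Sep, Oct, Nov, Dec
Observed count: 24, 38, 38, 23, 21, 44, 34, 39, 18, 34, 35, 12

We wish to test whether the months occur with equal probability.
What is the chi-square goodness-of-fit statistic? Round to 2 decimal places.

Under H₀ each category has probability 1/12, so each expected count is 360/12 = 30.
Jan: (24 − 30)²/30 = 36/30 = 1.200
Feb: (38 − 30)²/30 = 64/30 = 2.133
Mar: (38 − 30)²/30 = 64/30 = 2.133
Apr: (23 − 30)²/30 = 49/30 = 1.633
May: (21 − 30)²/30 = 81/30 = 2.700
Jun: (44 − 30)²/30 = 196/30 = 6.533
Jul: (34 − 30)²/30 = 16/30 = 0.533
Aug: (39 − 30)²/30 = 81/30 = 2.700
Sep: (18 − 30)²/30 = 144/30 = 4.800
Oct: (34 − 30)²/30 = 16/30 = 0.533
Nov: (35 − 30)²/30 = 25/30 = 0.833
Dec: (12 − 30)²/30 = 324/30 = 10.800
Sum = 36.53

36.53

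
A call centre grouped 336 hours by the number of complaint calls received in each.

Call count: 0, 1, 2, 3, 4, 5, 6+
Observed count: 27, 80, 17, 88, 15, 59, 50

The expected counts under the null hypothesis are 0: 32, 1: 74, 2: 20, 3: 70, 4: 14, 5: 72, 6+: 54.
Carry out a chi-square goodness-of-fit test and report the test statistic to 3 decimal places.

χ² = (27−32)²/32 + (80−74)²/74 + (17−20)²/20 + (88−70)²/70 + (15−14)²/14 + (59−72)²/72 + (50−54)²/54
   = 0.7813 + 0.4865 + 0.4500 + 4.6286 + 0.0714 + 2.3472 + 0.2963
Sum = 9.061

9.061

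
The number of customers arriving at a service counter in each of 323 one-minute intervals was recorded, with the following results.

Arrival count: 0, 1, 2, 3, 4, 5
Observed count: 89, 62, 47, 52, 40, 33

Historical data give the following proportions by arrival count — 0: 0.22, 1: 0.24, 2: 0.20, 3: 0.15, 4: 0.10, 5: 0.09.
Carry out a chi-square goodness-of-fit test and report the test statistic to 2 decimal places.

Expected counts E_i = n·p_i: 323×0.22 = 71.06, 323×0.24 = 77.52, 323×0.20 = 64.6, 323×0.15 = 48.45, 323×0.10 = 32.3, 323×0.09 = 29.07.
0: (89 − 71.06)²/71.06 = 321.8436/71.06 = 4.529
1: (62 − 77.52)²/77.52 = 240.8704/77.52 = 3.107
2: (47 − 64.6)²/64.6 = 309.76/64.6 = 4.795
3: (52 − 48.45)²/48.45 = 12.6025/48.45 = 0.260
4: (40 − 32.3)²/32.3 = 59.29/32.3 = 1.836
5: (33 − 29.07)²/29.07 = 15.4449/29.07 = 0.531
Sum = 15.06

15.06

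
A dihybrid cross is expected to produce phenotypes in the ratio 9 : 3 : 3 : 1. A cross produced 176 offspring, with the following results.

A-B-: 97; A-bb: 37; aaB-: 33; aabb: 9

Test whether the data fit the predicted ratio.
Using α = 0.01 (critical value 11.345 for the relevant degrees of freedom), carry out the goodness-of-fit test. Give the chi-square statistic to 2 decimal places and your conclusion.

Ratio total = 16. Expected counts: 176×9/16 = 99, 176×3/16 = 33, 176×3/16 = 33, 176×1/16 = 11.
A-B-: (97 − 99)²/99 = 4/99 = 0.040
A-bb: (37 − 33)²/33 = 16/33 = 0.485
aaB-: (33 − 33)²/33 = 0/33 = 0.000
aabb: (9 − 11)²/11 = 4/11 = 0.364
Sum = 0.89
df = 3. Since 0.89 < 11.345, we do not reject H₀.

0.89; do not reject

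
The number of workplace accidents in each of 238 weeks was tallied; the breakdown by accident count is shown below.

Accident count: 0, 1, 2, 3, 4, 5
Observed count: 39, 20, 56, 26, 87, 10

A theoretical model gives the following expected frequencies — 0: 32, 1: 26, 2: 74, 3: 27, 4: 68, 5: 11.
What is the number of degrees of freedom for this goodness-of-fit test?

5

There are k = 6 categories and no parameters were estimated from the data, so df = 6 − 1 = 5.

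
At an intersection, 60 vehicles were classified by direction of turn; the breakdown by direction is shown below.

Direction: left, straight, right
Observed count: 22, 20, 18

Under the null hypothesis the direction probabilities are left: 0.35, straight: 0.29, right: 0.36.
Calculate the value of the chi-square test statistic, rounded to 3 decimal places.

Expected counts E_i = n·p_i: 60×0.35 = 21, 60×0.29 = 17.4, 60×0.36 = 21.6.
cat           O        E   (O−E)²/E
left         22       21     0.0476
straight     20     17.4     0.3885
right        18     21.6     0.6000
Sum = 1.036

1.036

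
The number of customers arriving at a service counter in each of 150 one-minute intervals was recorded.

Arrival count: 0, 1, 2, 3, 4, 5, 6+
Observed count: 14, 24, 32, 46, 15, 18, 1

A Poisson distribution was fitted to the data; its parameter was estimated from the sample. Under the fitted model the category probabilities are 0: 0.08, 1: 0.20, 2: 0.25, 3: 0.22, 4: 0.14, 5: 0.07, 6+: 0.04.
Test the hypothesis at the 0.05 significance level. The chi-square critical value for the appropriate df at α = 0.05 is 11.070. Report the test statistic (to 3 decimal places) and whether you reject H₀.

18.699; reject

Expected counts E_i = n·p_i: 150×0.08 = 12, 150×0.20 = 30, 150×0.25 = 37.5, 150×0.22 = 33, 150×0.14 = 21, 150×0.07 = 10.5, 150×0.04 = 6.
χ² = (14−12)²/12 + (24−30)²/30 + (32−37.5)²/37.5 + (46−33)²/33 + (15−21)²/21 + (18−10.5)²/10.5 + (1−6)²/6
   = 0.3333 + 1.2000 + 0.8067 + 5.1212 + 1.7143 + 5.3571 + 4.1667
Sum = 18.699
df = 5. Since 18.699 > 11.070, we reject H₀.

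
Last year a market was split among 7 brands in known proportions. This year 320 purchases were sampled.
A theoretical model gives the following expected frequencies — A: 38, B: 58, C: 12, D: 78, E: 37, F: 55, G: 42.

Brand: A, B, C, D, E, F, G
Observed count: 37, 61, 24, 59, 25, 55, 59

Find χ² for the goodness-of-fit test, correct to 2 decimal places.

27.58

χ² = (37−38)²/38 + (61−58)²/58 + (24−12)²/12 + (59−78)²/78 + (25−37)²/37 + (55−55)²/55 + (59−42)²/42
   = 0.026 + 0.155 + 12.000 + 4.628 + 3.892 + 0.000 + 6.881
Sum = 27.58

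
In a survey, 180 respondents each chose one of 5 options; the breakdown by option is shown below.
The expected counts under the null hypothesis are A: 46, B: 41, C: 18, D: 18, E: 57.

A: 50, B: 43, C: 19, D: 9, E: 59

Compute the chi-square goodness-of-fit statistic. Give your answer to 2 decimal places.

5.07

χ² = (50−46)²/46 + (43−41)²/41 + (19−18)²/18 + (9−18)²/18 + (59−57)²/57
   = 0.348 + 0.098 + 0.056 + 4.500 + 0.070
Sum = 5.07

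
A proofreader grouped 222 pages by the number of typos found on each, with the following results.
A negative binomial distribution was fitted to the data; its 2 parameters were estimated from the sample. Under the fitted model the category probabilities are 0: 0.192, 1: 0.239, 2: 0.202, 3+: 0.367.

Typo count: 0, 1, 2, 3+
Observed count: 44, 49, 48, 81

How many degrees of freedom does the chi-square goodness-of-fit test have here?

1

There are k = 4 categories and 2 parameters estimated from the data, so df = 4 − 1 − 2 = 1.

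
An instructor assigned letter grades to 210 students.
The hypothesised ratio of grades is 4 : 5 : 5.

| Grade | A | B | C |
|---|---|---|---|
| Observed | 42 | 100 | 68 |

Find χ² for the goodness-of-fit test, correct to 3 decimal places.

Ratio total = 14. Expected counts: 210×4/14 = 60, 210×5/14 = 75, 210×5/14 = 75.
cat         O        E   (O−E)²/E
A          42       60     5.4000
B         100       75     8.3333
C          68       75     0.6533
Sum = 14.387

14.387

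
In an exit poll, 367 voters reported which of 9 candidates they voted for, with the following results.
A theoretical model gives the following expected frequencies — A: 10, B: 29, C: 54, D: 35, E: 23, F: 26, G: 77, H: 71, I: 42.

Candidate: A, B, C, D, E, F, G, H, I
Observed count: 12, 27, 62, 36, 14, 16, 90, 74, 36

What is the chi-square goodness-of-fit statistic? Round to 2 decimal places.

χ² = (12−10)²/10 + (27−29)²/29 + (62−54)²/54 + (36−35)²/35 + (14−23)²/23 + (16−26)²/26 + (90−77)²/77 + (74−71)²/71 + (36−42)²/42
   = 0.400 + 0.138 + 1.185 + 0.029 + 3.522 + 3.846 + 2.195 + 0.127 + 0.857
Sum = 12.30

12.30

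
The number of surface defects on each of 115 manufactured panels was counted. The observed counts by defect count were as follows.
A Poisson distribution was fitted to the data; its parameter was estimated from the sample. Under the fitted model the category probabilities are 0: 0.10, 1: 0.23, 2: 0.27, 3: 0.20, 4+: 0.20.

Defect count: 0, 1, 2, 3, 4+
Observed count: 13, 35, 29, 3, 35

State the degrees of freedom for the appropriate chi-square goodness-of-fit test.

There are k = 5 categories and 1 parameter estimated from the data, so df = 5 − 1 − 1 = 3.

3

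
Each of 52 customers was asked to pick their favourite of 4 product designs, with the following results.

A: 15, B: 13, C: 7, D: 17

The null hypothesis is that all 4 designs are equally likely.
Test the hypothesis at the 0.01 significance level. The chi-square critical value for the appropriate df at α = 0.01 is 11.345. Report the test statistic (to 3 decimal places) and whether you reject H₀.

Expected count for each of the 4 categories: 52/4 = 13.
A: (15 − 13)²/13 = 4/13 = 0.3077
B: (13 − 13)²/13 = 0/13 = 0.0000
C: (7 − 13)²/13 = 36/13 = 2.7692
D: (17 − 13)²/13 = 16/13 = 1.2308
Sum = 4.308
df = 3. Since 4.308 < 11.345, we do not reject H₀.

4.308; do not reject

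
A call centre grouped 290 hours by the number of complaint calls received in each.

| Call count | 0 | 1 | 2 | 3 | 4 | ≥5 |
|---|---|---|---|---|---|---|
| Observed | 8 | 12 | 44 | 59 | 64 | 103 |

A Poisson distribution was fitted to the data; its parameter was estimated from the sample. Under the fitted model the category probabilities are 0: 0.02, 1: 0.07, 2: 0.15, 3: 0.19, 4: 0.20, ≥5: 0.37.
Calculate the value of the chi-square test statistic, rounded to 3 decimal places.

5.303

Expected counts E_i = n·p_i: 290×0.02 = 5.8, 290×0.07 = 20.3, 290×0.15 = 43.5, 290×0.19 = 55.1, 290×0.20 = 58, 290×0.37 = 107.3.
cat         O        E   (O−E)²/E
0           8      5.8     0.8345
1          12     20.3     3.3936
2          44     43.5     0.0057
3          59     55.1     0.2760
4          64       58     0.6207
≥5        103    107.3     0.1723
Sum = 5.303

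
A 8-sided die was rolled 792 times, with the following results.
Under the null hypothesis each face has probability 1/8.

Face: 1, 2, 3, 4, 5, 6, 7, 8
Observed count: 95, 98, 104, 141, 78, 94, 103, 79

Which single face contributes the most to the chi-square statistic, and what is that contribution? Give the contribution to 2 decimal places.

4, 17.82

Under H₀ each category has probability 1/8, so each expected count is 792/8 = 99.
cat         O        E   (O−E)²/E
1          95       99      0.162
2          98       99      0.010
3         104       99      0.253
4         141       99     17.818
5          78       99      4.455
6          94       99      0.253
7         103       99      0.162
8          79       99      4.040
The largest term is for 4: 17.82.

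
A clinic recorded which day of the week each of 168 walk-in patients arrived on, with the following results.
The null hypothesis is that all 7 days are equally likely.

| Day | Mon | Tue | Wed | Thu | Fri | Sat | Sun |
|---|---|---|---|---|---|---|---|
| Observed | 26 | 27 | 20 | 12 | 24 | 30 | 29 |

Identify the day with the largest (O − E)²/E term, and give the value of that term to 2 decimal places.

Under H₀ each category has probability 1/7, so each expected count is 168/7 = 24.
χ² = (26−24)²/24 + (27−24)²/24 + (20−24)²/24 + (12−24)²/24 + (24−24)²/24 + (30−24)²/24 + (29−24)²/24
   = 0.167 + 0.375 + 0.667 + 6.000 + 0.000 + 1.500 + 1.042
The largest term is for Thu: 6.00.

Thu, 6.00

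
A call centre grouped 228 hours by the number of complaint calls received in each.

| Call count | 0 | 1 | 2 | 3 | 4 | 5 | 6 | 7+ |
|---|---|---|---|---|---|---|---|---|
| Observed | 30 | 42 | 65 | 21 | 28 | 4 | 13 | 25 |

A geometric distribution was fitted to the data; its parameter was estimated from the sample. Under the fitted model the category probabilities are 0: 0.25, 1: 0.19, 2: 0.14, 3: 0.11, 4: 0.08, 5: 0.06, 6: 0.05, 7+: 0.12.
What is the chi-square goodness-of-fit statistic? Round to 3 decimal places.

60.276

Expected counts E_i = n·p_i: 228×0.25 = 57, 228×0.19 = 43.32, 228×0.14 = 31.92, 228×0.11 = 25.08, 228×0.08 = 18.24, 228×0.06 = 13.68, 228×0.05 = 11.4, 228×0.12 = 27.36.
χ² = (30−57)²/57 + (42−43.32)²/43.32 + (65−31.92)²/31.92 + (21−25.08)²/25.08 + (28−18.24)²/18.24 + (4−13.68)²/13.68 + (13−11.4)²/11.4 + (25−27.36)²/27.36
   = 12.7895 + 0.0402 + 34.2822 + 0.6637 + 5.2225 + 6.8496 + 0.2246 + 0.2036
Sum = 60.276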